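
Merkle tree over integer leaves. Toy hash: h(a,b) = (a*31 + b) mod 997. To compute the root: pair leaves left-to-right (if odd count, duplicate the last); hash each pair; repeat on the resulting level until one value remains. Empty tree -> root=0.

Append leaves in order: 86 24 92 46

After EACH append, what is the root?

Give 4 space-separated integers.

After append 86 (leaves=[86]):
  L0: [86]
  root=86
After append 24 (leaves=[86, 24]):
  L0: [86, 24]
  L1: h(86,24)=(86*31+24)%997=696 -> [696]
  root=696
After append 92 (leaves=[86, 24, 92]):
  L0: [86, 24, 92]
  L1: h(86,24)=(86*31+24)%997=696 h(92,92)=(92*31+92)%997=950 -> [696, 950]
  L2: h(696,950)=(696*31+950)%997=592 -> [592]
  root=592
After append 46 (leaves=[86, 24, 92, 46]):
  L0: [86, 24, 92, 46]
  L1: h(86,24)=(86*31+24)%997=696 h(92,46)=(92*31+46)%997=904 -> [696, 904]
  L2: h(696,904)=(696*31+904)%997=546 -> [546]
  root=546

Answer: 86 696 592 546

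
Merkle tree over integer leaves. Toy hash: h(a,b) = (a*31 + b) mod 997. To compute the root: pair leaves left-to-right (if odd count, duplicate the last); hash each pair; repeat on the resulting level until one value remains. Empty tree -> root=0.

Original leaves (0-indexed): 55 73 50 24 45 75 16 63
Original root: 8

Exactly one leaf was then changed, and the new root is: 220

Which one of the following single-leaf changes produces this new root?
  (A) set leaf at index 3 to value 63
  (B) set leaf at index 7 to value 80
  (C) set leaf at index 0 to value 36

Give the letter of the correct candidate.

Original leaves: [55, 73, 50, 24, 45, 75, 16, 63]
Target new root: 220
Try each candidate change and compute the resulting root:
Candidate A: set leaf[3] = 63 -> leaves = [55, 73, 50, 63, 45, 75, 16, 63]
  L0: [55, 73, 50, 63, 45, 75, 16, 63]
  L1: h(55,73)=(55*31+73)%997=781 h(50,63)=(50*31+63)%997=616 h(45,75)=(45*31+75)%997=473 h(16,63)=(16*31+63)%997=559 -> [781, 616, 473, 559]
  L2: h(781,616)=(781*31+616)%997=899 h(473,559)=(473*31+559)%997=267 -> [899, 267]
  L3: h(899,267)=(899*31+267)%997=220 -> [220]
  root = 220 == target 220  ** MATCH **
Candidate B: set leaf[7] = 80 -> leaves = [55, 73, 50, 24, 45, 75, 16, 80]
  L0: [55, 73, 50, 24, 45, 75, 16, 80]
  L1: h(55,73)=(55*31+73)%997=781 h(50,24)=(50*31+24)%997=577 h(45,75)=(45*31+75)%997=473 h(16,80)=(16*31+80)%997=576 -> [781, 577, 473, 576]
  L2: h(781,577)=(781*31+577)%997=860 h(473,576)=(473*31+576)%997=284 -> [860, 284]
  L3: h(860,284)=(860*31+284)%997=25 -> [25]
  root = 25 != target 220
Candidate C: set leaf[0] = 36 -> leaves = [36, 73, 50, 24, 45, 75, 16, 63]
  L0: [36, 73, 50, 24, 45, 75, 16, 63]
  L1: h(36,73)=(36*31+73)%997=192 h(50,24)=(50*31+24)%997=577 h(45,75)=(45*31+75)%997=473 h(16,63)=(16*31+63)%997=559 -> [192, 577, 473, 559]
  L2: h(192,577)=(192*31+577)%997=547 h(473,559)=(473*31+559)%997=267 -> [547, 267]
  L3: h(547,267)=(547*31+267)%997=275 -> [275]
  root = 275 != target 220
Candidate A produces the target root.

Answer: A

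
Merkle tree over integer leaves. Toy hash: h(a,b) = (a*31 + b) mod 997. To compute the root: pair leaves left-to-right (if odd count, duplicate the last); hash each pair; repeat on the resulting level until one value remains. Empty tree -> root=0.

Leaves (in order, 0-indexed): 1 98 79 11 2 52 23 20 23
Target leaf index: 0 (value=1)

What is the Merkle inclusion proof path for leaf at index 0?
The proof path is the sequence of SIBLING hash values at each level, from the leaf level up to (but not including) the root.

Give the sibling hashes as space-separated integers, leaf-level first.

L0 (leaves): [1, 98, 79, 11, 2, 52, 23, 20, 23], target index=0
L1: h(1,98)=(1*31+98)%997=129 [pair 0] h(79,11)=(79*31+11)%997=466 [pair 1] h(2,52)=(2*31+52)%997=114 [pair 2] h(23,20)=(23*31+20)%997=733 [pair 3] h(23,23)=(23*31+23)%997=736 [pair 4] -> [129, 466, 114, 733, 736]
  Sibling for proof at L0: 98
L2: h(129,466)=(129*31+466)%997=477 [pair 0] h(114,733)=(114*31+733)%997=279 [pair 1] h(736,736)=(736*31+736)%997=621 [pair 2] -> [477, 279, 621]
  Sibling for proof at L1: 466
L3: h(477,279)=(477*31+279)%997=111 [pair 0] h(621,621)=(621*31+621)%997=929 [pair 1] -> [111, 929]
  Sibling for proof at L2: 279
L4: h(111,929)=(111*31+929)%997=382 [pair 0] -> [382]
  Sibling for proof at L3: 929
Root: 382
Proof path (sibling hashes from leaf to root): [98, 466, 279, 929]

Answer: 98 466 279 929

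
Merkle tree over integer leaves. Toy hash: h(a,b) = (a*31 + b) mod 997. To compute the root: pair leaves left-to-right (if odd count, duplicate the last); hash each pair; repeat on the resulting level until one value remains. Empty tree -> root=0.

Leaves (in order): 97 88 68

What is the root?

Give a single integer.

L0: [97, 88, 68]
L1: h(97,88)=(97*31+88)%997=104 h(68,68)=(68*31+68)%997=182 -> [104, 182]
L2: h(104,182)=(104*31+182)%997=415 -> [415]

Answer: 415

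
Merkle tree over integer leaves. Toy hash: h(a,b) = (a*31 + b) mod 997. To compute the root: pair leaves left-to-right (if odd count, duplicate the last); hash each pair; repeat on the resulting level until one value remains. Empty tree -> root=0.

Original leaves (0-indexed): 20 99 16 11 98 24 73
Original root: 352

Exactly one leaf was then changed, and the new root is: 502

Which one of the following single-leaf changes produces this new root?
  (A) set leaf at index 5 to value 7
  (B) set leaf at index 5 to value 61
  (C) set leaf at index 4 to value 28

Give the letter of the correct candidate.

Original leaves: [20, 99, 16, 11, 98, 24, 73]
Target new root: 502
Try each candidate change and compute the resulting root:
Candidate A: set leaf[5] = 7 -> leaves = [20, 99, 16, 11, 98, 7, 73]
  L0: [20, 99, 16, 11, 98, 7, 73]
  L1: h(20,99)=(20*31+99)%997=719 h(16,11)=(16*31+11)%997=507 h(98,7)=(98*31+7)%997=54 h(73,73)=(73*31+73)%997=342 -> [719, 507, 54, 342]
  L2: h(719,507)=(719*31+507)%997=862 h(54,342)=(54*31+342)%997=22 -> [862, 22]
  L3: h(862,22)=(862*31+22)%997=822 -> [822]
  root = 822 != target 502
Candidate B: set leaf[5] = 61 -> leaves = [20, 99, 16, 11, 98, 61, 73]
  L0: [20, 99, 16, 11, 98, 61, 73]
  L1: h(20,99)=(20*31+99)%997=719 h(16,11)=(16*31+11)%997=507 h(98,61)=(98*31+61)%997=108 h(73,73)=(73*31+73)%997=342 -> [719, 507, 108, 342]
  L2: h(719,507)=(719*31+507)%997=862 h(108,342)=(108*31+342)%997=699 -> [862, 699]
  L3: h(862,699)=(862*31+699)%997=502 -> [502]
  root = 502 == target 502  ** MATCH **
Candidate C: set leaf[4] = 28 -> leaves = [20, 99, 16, 11, 28, 24, 73]
  L0: [20, 99, 16, 11, 28, 24, 73]
  L1: h(20,99)=(20*31+99)%997=719 h(16,11)=(16*31+11)%997=507 h(28,24)=(28*31+24)%997=892 h(73,73)=(73*31+73)%997=342 -> [719, 507, 892, 342]
  L2: h(719,507)=(719*31+507)%997=862 h(892,342)=(892*31+342)%997=78 -> [862, 78]
  L3: h(862,78)=(862*31+78)%997=878 -> [878]
  root = 878 != target 502
Candidate B produces the target root.

Answer: B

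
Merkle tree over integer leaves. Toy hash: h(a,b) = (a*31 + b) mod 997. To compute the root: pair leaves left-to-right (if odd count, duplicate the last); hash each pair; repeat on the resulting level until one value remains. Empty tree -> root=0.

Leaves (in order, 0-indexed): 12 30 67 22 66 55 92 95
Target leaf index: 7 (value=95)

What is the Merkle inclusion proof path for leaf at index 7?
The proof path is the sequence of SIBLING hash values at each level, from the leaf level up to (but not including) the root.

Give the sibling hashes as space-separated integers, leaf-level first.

Answer: 92 107 603

Derivation:
L0 (leaves): [12, 30, 67, 22, 66, 55, 92, 95], target index=7
L1: h(12,30)=(12*31+30)%997=402 [pair 0] h(67,22)=(67*31+22)%997=105 [pair 1] h(66,55)=(66*31+55)%997=107 [pair 2] h(92,95)=(92*31+95)%997=953 [pair 3] -> [402, 105, 107, 953]
  Sibling for proof at L0: 92
L2: h(402,105)=(402*31+105)%997=603 [pair 0] h(107,953)=(107*31+953)%997=282 [pair 1] -> [603, 282]
  Sibling for proof at L1: 107
L3: h(603,282)=(603*31+282)%997=32 [pair 0] -> [32]
  Sibling for proof at L2: 603
Root: 32
Proof path (sibling hashes from leaf to root): [92, 107, 603]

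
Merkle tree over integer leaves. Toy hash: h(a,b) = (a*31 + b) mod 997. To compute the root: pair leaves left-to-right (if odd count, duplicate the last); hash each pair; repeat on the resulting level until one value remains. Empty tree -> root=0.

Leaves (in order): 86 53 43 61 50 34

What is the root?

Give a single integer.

Answer: 6

Derivation:
L0: [86, 53, 43, 61, 50, 34]
L1: h(86,53)=(86*31+53)%997=725 h(43,61)=(43*31+61)%997=397 h(50,34)=(50*31+34)%997=587 -> [725, 397, 587]
L2: h(725,397)=(725*31+397)%997=938 h(587,587)=(587*31+587)%997=838 -> [938, 838]
L3: h(938,838)=(938*31+838)%997=6 -> [6]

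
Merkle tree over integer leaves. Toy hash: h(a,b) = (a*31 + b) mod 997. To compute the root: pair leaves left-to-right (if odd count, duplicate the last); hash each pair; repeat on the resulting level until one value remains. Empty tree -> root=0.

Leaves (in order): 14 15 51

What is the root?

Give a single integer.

Answer: 596

Derivation:
L0: [14, 15, 51]
L1: h(14,15)=(14*31+15)%997=449 h(51,51)=(51*31+51)%997=635 -> [449, 635]
L2: h(449,635)=(449*31+635)%997=596 -> [596]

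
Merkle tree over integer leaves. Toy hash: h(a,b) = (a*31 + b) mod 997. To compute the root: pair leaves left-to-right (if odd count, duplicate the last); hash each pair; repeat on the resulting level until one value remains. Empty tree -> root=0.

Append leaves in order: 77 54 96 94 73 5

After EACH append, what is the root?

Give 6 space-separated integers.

After append 77 (leaves=[77]):
  L0: [77]
  root=77
After append 54 (leaves=[77, 54]):
  L0: [77, 54]
  L1: h(77,54)=(77*31+54)%997=447 -> [447]
  root=447
After append 96 (leaves=[77, 54, 96]):
  L0: [77, 54, 96]
  L1: h(77,54)=(77*31+54)%997=447 h(96,96)=(96*31+96)%997=81 -> [447, 81]
  L2: h(447,81)=(447*31+81)%997=977 -> [977]
  root=977
After append 94 (leaves=[77, 54, 96, 94]):
  L0: [77, 54, 96, 94]
  L1: h(77,54)=(77*31+54)%997=447 h(96,94)=(96*31+94)%997=79 -> [447, 79]
  L2: h(447,79)=(447*31+79)%997=975 -> [975]
  root=975
After append 73 (leaves=[77, 54, 96, 94, 73]):
  L0: [77, 54, 96, 94, 73]
  L1: h(77,54)=(77*31+54)%997=447 h(96,94)=(96*31+94)%997=79 h(73,73)=(73*31+73)%997=342 -> [447, 79, 342]
  L2: h(447,79)=(447*31+79)%997=975 h(342,342)=(342*31+342)%997=974 -> [975, 974]
  L3: h(975,974)=(975*31+974)%997=292 -> [292]
  root=292
After append 5 (leaves=[77, 54, 96, 94, 73, 5]):
  L0: [77, 54, 96, 94, 73, 5]
  L1: h(77,54)=(77*31+54)%997=447 h(96,94)=(96*31+94)%997=79 h(73,5)=(73*31+5)%997=274 -> [447, 79, 274]
  L2: h(447,79)=(447*31+79)%997=975 h(274,274)=(274*31+274)%997=792 -> [975, 792]
  L3: h(975,792)=(975*31+792)%997=110 -> [110]
  root=110

Answer: 77 447 977 975 292 110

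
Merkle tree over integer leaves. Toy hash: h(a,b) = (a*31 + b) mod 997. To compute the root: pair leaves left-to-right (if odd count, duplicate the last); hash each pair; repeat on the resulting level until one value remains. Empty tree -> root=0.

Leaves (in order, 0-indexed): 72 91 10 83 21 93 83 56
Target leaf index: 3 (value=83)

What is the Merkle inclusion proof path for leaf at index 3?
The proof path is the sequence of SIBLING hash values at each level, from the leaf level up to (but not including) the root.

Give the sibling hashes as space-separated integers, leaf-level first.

Answer: 10 329 768

Derivation:
L0 (leaves): [72, 91, 10, 83, 21, 93, 83, 56], target index=3
L1: h(72,91)=(72*31+91)%997=329 [pair 0] h(10,83)=(10*31+83)%997=393 [pair 1] h(21,93)=(21*31+93)%997=744 [pair 2] h(83,56)=(83*31+56)%997=635 [pair 3] -> [329, 393, 744, 635]
  Sibling for proof at L0: 10
L2: h(329,393)=(329*31+393)%997=622 [pair 0] h(744,635)=(744*31+635)%997=768 [pair 1] -> [622, 768]
  Sibling for proof at L1: 329
L3: h(622,768)=(622*31+768)%997=110 [pair 0] -> [110]
  Sibling for proof at L2: 768
Root: 110
Proof path (sibling hashes from leaf to root): [10, 329, 768]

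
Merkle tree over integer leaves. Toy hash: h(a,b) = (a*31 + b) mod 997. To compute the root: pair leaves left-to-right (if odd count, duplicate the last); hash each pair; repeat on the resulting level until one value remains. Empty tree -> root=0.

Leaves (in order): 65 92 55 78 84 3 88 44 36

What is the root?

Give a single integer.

L0: [65, 92, 55, 78, 84, 3, 88, 44, 36]
L1: h(65,92)=(65*31+92)%997=113 h(55,78)=(55*31+78)%997=786 h(84,3)=(84*31+3)%997=613 h(88,44)=(88*31+44)%997=778 h(36,36)=(36*31+36)%997=155 -> [113, 786, 613, 778, 155]
L2: h(113,786)=(113*31+786)%997=301 h(613,778)=(613*31+778)%997=838 h(155,155)=(155*31+155)%997=972 -> [301, 838, 972]
L3: h(301,838)=(301*31+838)%997=199 h(972,972)=(972*31+972)%997=197 -> [199, 197]
L4: h(199,197)=(199*31+197)%997=384 -> [384]

Answer: 384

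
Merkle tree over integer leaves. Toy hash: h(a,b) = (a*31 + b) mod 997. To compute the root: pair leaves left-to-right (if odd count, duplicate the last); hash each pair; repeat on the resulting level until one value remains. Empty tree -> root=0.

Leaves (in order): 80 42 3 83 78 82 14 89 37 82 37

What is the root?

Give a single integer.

L0: [80, 42, 3, 83, 78, 82, 14, 89, 37, 82, 37]
L1: h(80,42)=(80*31+42)%997=528 h(3,83)=(3*31+83)%997=176 h(78,82)=(78*31+82)%997=506 h(14,89)=(14*31+89)%997=523 h(37,82)=(37*31+82)%997=232 h(37,37)=(37*31+37)%997=187 -> [528, 176, 506, 523, 232, 187]
L2: h(528,176)=(528*31+176)%997=592 h(506,523)=(506*31+523)%997=257 h(232,187)=(232*31+187)%997=400 -> [592, 257, 400]
L3: h(592,257)=(592*31+257)%997=663 h(400,400)=(400*31+400)%997=836 -> [663, 836]
L4: h(663,836)=(663*31+836)%997=452 -> [452]

Answer: 452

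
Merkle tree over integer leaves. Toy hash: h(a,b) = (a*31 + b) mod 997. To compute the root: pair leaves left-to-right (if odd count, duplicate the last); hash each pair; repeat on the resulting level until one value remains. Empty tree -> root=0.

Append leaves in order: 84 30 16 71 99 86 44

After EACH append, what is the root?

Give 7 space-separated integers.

After append 84 (leaves=[84]):
  L0: [84]
  root=84
After append 30 (leaves=[84, 30]):
  L0: [84, 30]
  L1: h(84,30)=(84*31+30)%997=640 -> [640]
  root=640
After append 16 (leaves=[84, 30, 16]):
  L0: [84, 30, 16]
  L1: h(84,30)=(84*31+30)%997=640 h(16,16)=(16*31+16)%997=512 -> [640, 512]
  L2: h(640,512)=(640*31+512)%997=412 -> [412]
  root=412
After append 71 (leaves=[84, 30, 16, 71]):
  L0: [84, 30, 16, 71]
  L1: h(84,30)=(84*31+30)%997=640 h(16,71)=(16*31+71)%997=567 -> [640, 567]
  L2: h(640,567)=(640*31+567)%997=467 -> [467]
  root=467
After append 99 (leaves=[84, 30, 16, 71, 99]):
  L0: [84, 30, 16, 71, 99]
  L1: h(84,30)=(84*31+30)%997=640 h(16,71)=(16*31+71)%997=567 h(99,99)=(99*31+99)%997=177 -> [640, 567, 177]
  L2: h(640,567)=(640*31+567)%997=467 h(177,177)=(177*31+177)%997=679 -> [467, 679]
  L3: h(467,679)=(467*31+679)%997=201 -> [201]
  root=201
After append 86 (leaves=[84, 30, 16, 71, 99, 86]):
  L0: [84, 30, 16, 71, 99, 86]
  L1: h(84,30)=(84*31+30)%997=640 h(16,71)=(16*31+71)%997=567 h(99,86)=(99*31+86)%997=164 -> [640, 567, 164]
  L2: h(640,567)=(640*31+567)%997=467 h(164,164)=(164*31+164)%997=263 -> [467, 263]
  L3: h(467,263)=(467*31+263)%997=782 -> [782]
  root=782
After append 44 (leaves=[84, 30, 16, 71, 99, 86, 44]):
  L0: [84, 30, 16, 71, 99, 86, 44]
  L1: h(84,30)=(84*31+30)%997=640 h(16,71)=(16*31+71)%997=567 h(99,86)=(99*31+86)%997=164 h(44,44)=(44*31+44)%997=411 -> [640, 567, 164, 411]
  L2: h(640,567)=(640*31+567)%997=467 h(164,411)=(164*31+411)%997=510 -> [467, 510]
  L3: h(467,510)=(467*31+510)%997=32 -> [32]
  root=32

Answer: 84 640 412 467 201 782 32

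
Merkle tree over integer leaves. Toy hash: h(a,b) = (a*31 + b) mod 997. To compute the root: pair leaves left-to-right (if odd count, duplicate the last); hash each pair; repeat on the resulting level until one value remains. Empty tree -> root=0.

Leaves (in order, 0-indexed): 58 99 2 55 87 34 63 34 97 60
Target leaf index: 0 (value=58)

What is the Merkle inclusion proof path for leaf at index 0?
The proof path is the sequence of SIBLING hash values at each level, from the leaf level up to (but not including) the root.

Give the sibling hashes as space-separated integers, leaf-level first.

L0 (leaves): [58, 99, 2, 55, 87, 34, 63, 34, 97, 60], target index=0
L1: h(58,99)=(58*31+99)%997=900 [pair 0] h(2,55)=(2*31+55)%997=117 [pair 1] h(87,34)=(87*31+34)%997=737 [pair 2] h(63,34)=(63*31+34)%997=990 [pair 3] h(97,60)=(97*31+60)%997=76 [pair 4] -> [900, 117, 737, 990, 76]
  Sibling for proof at L0: 99
L2: h(900,117)=(900*31+117)%997=101 [pair 0] h(737,990)=(737*31+990)%997=906 [pair 1] h(76,76)=(76*31+76)%997=438 [pair 2] -> [101, 906, 438]
  Sibling for proof at L1: 117
L3: h(101,906)=(101*31+906)%997=49 [pair 0] h(438,438)=(438*31+438)%997=58 [pair 1] -> [49, 58]
  Sibling for proof at L2: 906
L4: h(49,58)=(49*31+58)%997=580 [pair 0] -> [580]
  Sibling for proof at L3: 58
Root: 580
Proof path (sibling hashes from leaf to root): [99, 117, 906, 58]

Answer: 99 117 906 58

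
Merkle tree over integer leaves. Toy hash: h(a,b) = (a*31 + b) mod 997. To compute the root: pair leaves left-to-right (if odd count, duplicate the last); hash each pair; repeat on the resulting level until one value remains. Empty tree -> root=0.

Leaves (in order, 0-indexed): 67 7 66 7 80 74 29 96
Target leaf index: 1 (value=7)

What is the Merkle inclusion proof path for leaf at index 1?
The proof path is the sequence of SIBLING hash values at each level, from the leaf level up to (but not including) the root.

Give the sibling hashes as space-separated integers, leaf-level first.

Answer: 67 59 409

Derivation:
L0 (leaves): [67, 7, 66, 7, 80, 74, 29, 96], target index=1
L1: h(67,7)=(67*31+7)%997=90 [pair 0] h(66,7)=(66*31+7)%997=59 [pair 1] h(80,74)=(80*31+74)%997=560 [pair 2] h(29,96)=(29*31+96)%997=995 [pair 3] -> [90, 59, 560, 995]
  Sibling for proof at L0: 67
L2: h(90,59)=(90*31+59)%997=855 [pair 0] h(560,995)=(560*31+995)%997=409 [pair 1] -> [855, 409]
  Sibling for proof at L1: 59
L3: h(855,409)=(855*31+409)%997=992 [pair 0] -> [992]
  Sibling for proof at L2: 409
Root: 992
Proof path (sibling hashes from leaf to root): [67, 59, 409]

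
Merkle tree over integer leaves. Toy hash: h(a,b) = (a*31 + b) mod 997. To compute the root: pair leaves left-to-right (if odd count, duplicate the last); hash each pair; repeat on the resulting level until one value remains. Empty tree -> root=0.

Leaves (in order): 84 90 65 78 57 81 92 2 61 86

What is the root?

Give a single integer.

Answer: 425

Derivation:
L0: [84, 90, 65, 78, 57, 81, 92, 2, 61, 86]
L1: h(84,90)=(84*31+90)%997=700 h(65,78)=(65*31+78)%997=99 h(57,81)=(57*31+81)%997=851 h(92,2)=(92*31+2)%997=860 h(61,86)=(61*31+86)%997=980 -> [700, 99, 851, 860, 980]
L2: h(700,99)=(700*31+99)%997=862 h(851,860)=(851*31+860)%997=322 h(980,980)=(980*31+980)%997=453 -> [862, 322, 453]
L3: h(862,322)=(862*31+322)%997=125 h(453,453)=(453*31+453)%997=538 -> [125, 538]
L4: h(125,538)=(125*31+538)%997=425 -> [425]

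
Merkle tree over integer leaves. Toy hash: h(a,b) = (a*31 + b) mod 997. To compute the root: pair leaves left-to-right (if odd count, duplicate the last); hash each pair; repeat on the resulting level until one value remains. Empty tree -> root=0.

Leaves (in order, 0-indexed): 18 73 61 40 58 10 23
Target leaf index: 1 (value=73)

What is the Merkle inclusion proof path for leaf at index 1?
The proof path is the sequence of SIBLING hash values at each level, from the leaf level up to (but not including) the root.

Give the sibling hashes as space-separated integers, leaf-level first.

L0 (leaves): [18, 73, 61, 40, 58, 10, 23], target index=1
L1: h(18,73)=(18*31+73)%997=631 [pair 0] h(61,40)=(61*31+40)%997=934 [pair 1] h(58,10)=(58*31+10)%997=811 [pair 2] h(23,23)=(23*31+23)%997=736 [pair 3] -> [631, 934, 811, 736]
  Sibling for proof at L0: 18
L2: h(631,934)=(631*31+934)%997=555 [pair 0] h(811,736)=(811*31+736)%997=952 [pair 1] -> [555, 952]
  Sibling for proof at L1: 934
L3: h(555,952)=(555*31+952)%997=211 [pair 0] -> [211]
  Sibling for proof at L2: 952
Root: 211
Proof path (sibling hashes from leaf to root): [18, 934, 952]

Answer: 18 934 952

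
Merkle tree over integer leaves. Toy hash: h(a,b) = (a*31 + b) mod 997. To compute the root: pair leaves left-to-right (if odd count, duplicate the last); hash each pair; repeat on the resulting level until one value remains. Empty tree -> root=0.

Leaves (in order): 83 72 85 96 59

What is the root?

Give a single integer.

Answer: 7

Derivation:
L0: [83, 72, 85, 96, 59]
L1: h(83,72)=(83*31+72)%997=651 h(85,96)=(85*31+96)%997=737 h(59,59)=(59*31+59)%997=891 -> [651, 737, 891]
L2: h(651,737)=(651*31+737)%997=978 h(891,891)=(891*31+891)%997=596 -> [978, 596]
L3: h(978,596)=(978*31+596)%997=7 -> [7]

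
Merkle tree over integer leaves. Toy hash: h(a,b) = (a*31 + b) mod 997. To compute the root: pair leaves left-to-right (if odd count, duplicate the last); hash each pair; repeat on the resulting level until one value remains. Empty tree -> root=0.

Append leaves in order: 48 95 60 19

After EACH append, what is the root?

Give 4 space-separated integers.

Answer: 48 586 146 105

Derivation:
After append 48 (leaves=[48]):
  L0: [48]
  root=48
After append 95 (leaves=[48, 95]):
  L0: [48, 95]
  L1: h(48,95)=(48*31+95)%997=586 -> [586]
  root=586
After append 60 (leaves=[48, 95, 60]):
  L0: [48, 95, 60]
  L1: h(48,95)=(48*31+95)%997=586 h(60,60)=(60*31+60)%997=923 -> [586, 923]
  L2: h(586,923)=(586*31+923)%997=146 -> [146]
  root=146
After append 19 (leaves=[48, 95, 60, 19]):
  L0: [48, 95, 60, 19]
  L1: h(48,95)=(48*31+95)%997=586 h(60,19)=(60*31+19)%997=882 -> [586, 882]
  L2: h(586,882)=(586*31+882)%997=105 -> [105]
  root=105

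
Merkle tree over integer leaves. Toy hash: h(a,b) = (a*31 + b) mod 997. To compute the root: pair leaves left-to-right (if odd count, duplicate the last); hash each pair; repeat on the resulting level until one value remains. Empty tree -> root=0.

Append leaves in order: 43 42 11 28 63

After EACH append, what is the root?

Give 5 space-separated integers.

After append 43 (leaves=[43]):
  L0: [43]
  root=43
After append 42 (leaves=[43, 42]):
  L0: [43, 42]
  L1: h(43,42)=(43*31+42)%997=378 -> [378]
  root=378
After append 11 (leaves=[43, 42, 11]):
  L0: [43, 42, 11]
  L1: h(43,42)=(43*31+42)%997=378 h(11,11)=(11*31+11)%997=352 -> [378, 352]
  L2: h(378,352)=(378*31+352)%997=106 -> [106]
  root=106
After append 28 (leaves=[43, 42, 11, 28]):
  L0: [43, 42, 11, 28]
  L1: h(43,42)=(43*31+42)%997=378 h(11,28)=(11*31+28)%997=369 -> [378, 369]
  L2: h(378,369)=(378*31+369)%997=123 -> [123]
  root=123
After append 63 (leaves=[43, 42, 11, 28, 63]):
  L0: [43, 42, 11, 28, 63]
  L1: h(43,42)=(43*31+42)%997=378 h(11,28)=(11*31+28)%997=369 h(63,63)=(63*31+63)%997=22 -> [378, 369, 22]
  L2: h(378,369)=(378*31+369)%997=123 h(22,22)=(22*31+22)%997=704 -> [123, 704]
  L3: h(123,704)=(123*31+704)%997=529 -> [529]
  root=529

Answer: 43 378 106 123 529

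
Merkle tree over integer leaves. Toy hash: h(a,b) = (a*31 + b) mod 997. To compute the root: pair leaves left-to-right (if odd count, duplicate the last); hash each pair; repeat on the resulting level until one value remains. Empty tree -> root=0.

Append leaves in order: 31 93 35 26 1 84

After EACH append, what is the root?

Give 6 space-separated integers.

Answer: 31 57 893 884 512 177

Derivation:
After append 31 (leaves=[31]):
  L0: [31]
  root=31
After append 93 (leaves=[31, 93]):
  L0: [31, 93]
  L1: h(31,93)=(31*31+93)%997=57 -> [57]
  root=57
After append 35 (leaves=[31, 93, 35]):
  L0: [31, 93, 35]
  L1: h(31,93)=(31*31+93)%997=57 h(35,35)=(35*31+35)%997=123 -> [57, 123]
  L2: h(57,123)=(57*31+123)%997=893 -> [893]
  root=893
After append 26 (leaves=[31, 93, 35, 26]):
  L0: [31, 93, 35, 26]
  L1: h(31,93)=(31*31+93)%997=57 h(35,26)=(35*31+26)%997=114 -> [57, 114]
  L2: h(57,114)=(57*31+114)%997=884 -> [884]
  root=884
After append 1 (leaves=[31, 93, 35, 26, 1]):
  L0: [31, 93, 35, 26, 1]
  L1: h(31,93)=(31*31+93)%997=57 h(35,26)=(35*31+26)%997=114 h(1,1)=(1*31+1)%997=32 -> [57, 114, 32]
  L2: h(57,114)=(57*31+114)%997=884 h(32,32)=(32*31+32)%997=27 -> [884, 27]
  L3: h(884,27)=(884*31+27)%997=512 -> [512]
  root=512
After append 84 (leaves=[31, 93, 35, 26, 1, 84]):
  L0: [31, 93, 35, 26, 1, 84]
  L1: h(31,93)=(31*31+93)%997=57 h(35,26)=(35*31+26)%997=114 h(1,84)=(1*31+84)%997=115 -> [57, 114, 115]
  L2: h(57,114)=(57*31+114)%997=884 h(115,115)=(115*31+115)%997=689 -> [884, 689]
  L3: h(884,689)=(884*31+689)%997=177 -> [177]
  root=177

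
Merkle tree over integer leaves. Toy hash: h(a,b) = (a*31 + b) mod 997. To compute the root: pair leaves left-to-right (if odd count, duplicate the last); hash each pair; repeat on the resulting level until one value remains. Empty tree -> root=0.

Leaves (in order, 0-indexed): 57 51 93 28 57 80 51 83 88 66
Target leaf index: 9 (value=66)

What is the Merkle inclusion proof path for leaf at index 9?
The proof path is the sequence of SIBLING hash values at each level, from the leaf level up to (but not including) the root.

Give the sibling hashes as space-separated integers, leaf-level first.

Answer: 88 800 675 963

Derivation:
L0 (leaves): [57, 51, 93, 28, 57, 80, 51, 83, 88, 66], target index=9
L1: h(57,51)=(57*31+51)%997=821 [pair 0] h(93,28)=(93*31+28)%997=917 [pair 1] h(57,80)=(57*31+80)%997=850 [pair 2] h(51,83)=(51*31+83)%997=667 [pair 3] h(88,66)=(88*31+66)%997=800 [pair 4] -> [821, 917, 850, 667, 800]
  Sibling for proof at L0: 88
L2: h(821,917)=(821*31+917)%997=446 [pair 0] h(850,667)=(850*31+667)%997=98 [pair 1] h(800,800)=(800*31+800)%997=675 [pair 2] -> [446, 98, 675]
  Sibling for proof at L1: 800
L3: h(446,98)=(446*31+98)%997=963 [pair 0] h(675,675)=(675*31+675)%997=663 [pair 1] -> [963, 663]
  Sibling for proof at L2: 675
L4: h(963,663)=(963*31+663)%997=606 [pair 0] -> [606]
  Sibling for proof at L3: 963
Root: 606
Proof path (sibling hashes from leaf to root): [88, 800, 675, 963]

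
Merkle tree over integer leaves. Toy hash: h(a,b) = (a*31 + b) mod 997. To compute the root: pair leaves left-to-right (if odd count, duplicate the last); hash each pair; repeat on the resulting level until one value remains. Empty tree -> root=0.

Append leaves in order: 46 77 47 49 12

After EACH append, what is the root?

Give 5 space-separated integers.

Answer: 46 506 241 243 878

Derivation:
After append 46 (leaves=[46]):
  L0: [46]
  root=46
After append 77 (leaves=[46, 77]):
  L0: [46, 77]
  L1: h(46,77)=(46*31+77)%997=506 -> [506]
  root=506
After append 47 (leaves=[46, 77, 47]):
  L0: [46, 77, 47]
  L1: h(46,77)=(46*31+77)%997=506 h(47,47)=(47*31+47)%997=507 -> [506, 507]
  L2: h(506,507)=(506*31+507)%997=241 -> [241]
  root=241
After append 49 (leaves=[46, 77, 47, 49]):
  L0: [46, 77, 47, 49]
  L1: h(46,77)=(46*31+77)%997=506 h(47,49)=(47*31+49)%997=509 -> [506, 509]
  L2: h(506,509)=(506*31+509)%997=243 -> [243]
  root=243
After append 12 (leaves=[46, 77, 47, 49, 12]):
  L0: [46, 77, 47, 49, 12]
  L1: h(46,77)=(46*31+77)%997=506 h(47,49)=(47*31+49)%997=509 h(12,12)=(12*31+12)%997=384 -> [506, 509, 384]
  L2: h(506,509)=(506*31+509)%997=243 h(384,384)=(384*31+384)%997=324 -> [243, 324]
  L3: h(243,324)=(243*31+324)%997=878 -> [878]
  root=878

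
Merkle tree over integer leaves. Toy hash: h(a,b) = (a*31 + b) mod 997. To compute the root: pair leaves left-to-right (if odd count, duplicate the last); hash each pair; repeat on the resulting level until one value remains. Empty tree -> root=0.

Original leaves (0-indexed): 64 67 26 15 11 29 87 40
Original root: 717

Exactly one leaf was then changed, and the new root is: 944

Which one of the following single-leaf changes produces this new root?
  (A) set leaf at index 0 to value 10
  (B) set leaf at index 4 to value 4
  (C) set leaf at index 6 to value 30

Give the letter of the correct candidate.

Answer: C

Derivation:
Original leaves: [64, 67, 26, 15, 11, 29, 87, 40]
Target new root: 944
Try each candidate change and compute the resulting root:
Candidate A: set leaf[0] = 10 -> leaves = [10, 67, 26, 15, 11, 29, 87, 40]
  L0: [10, 67, 26, 15, 11, 29, 87, 40]
  L1: h(10,67)=(10*31+67)%997=377 h(26,15)=(26*31+15)%997=821 h(11,29)=(11*31+29)%997=370 h(87,40)=(87*31+40)%997=743 -> [377, 821, 370, 743]
  L2: h(377,821)=(377*31+821)%997=544 h(370,743)=(370*31+743)%997=249 -> [544, 249]
  L3: h(544,249)=(544*31+249)%997=164 -> [164]
  root = 164 != target 944
Candidate B: set leaf[4] = 4 -> leaves = [64, 67, 26, 15, 4, 29, 87, 40]
  L0: [64, 67, 26, 15, 4, 29, 87, 40]
  L1: h(64,67)=(64*31+67)%997=57 h(26,15)=(26*31+15)%997=821 h(4,29)=(4*31+29)%997=153 h(87,40)=(87*31+40)%997=743 -> [57, 821, 153, 743]
  L2: h(57,821)=(57*31+821)%997=594 h(153,743)=(153*31+743)%997=501 -> [594, 501]
  L3: h(594,501)=(594*31+501)%997=969 -> [969]
  root = 969 != target 944
Candidate C: set leaf[6] = 30 -> leaves = [64, 67, 26, 15, 11, 29, 30, 40]
  L0: [64, 67, 26, 15, 11, 29, 30, 40]
  L1: h(64,67)=(64*31+67)%997=57 h(26,15)=(26*31+15)%997=821 h(11,29)=(11*31+29)%997=370 h(30,40)=(30*31+40)%997=970 -> [57, 821, 370, 970]
  L2: h(57,821)=(57*31+821)%997=594 h(370,970)=(370*31+970)%997=476 -> [594, 476]
  L3: h(594,476)=(594*31+476)%997=944 -> [944]
  root = 944 == target 944  ** MATCH **
Candidate C produces the target root.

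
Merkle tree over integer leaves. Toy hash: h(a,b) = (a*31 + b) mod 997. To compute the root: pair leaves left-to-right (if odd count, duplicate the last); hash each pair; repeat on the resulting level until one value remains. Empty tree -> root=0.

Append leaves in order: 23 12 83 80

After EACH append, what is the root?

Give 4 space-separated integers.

After append 23 (leaves=[23]):
  L0: [23]
  root=23
After append 12 (leaves=[23, 12]):
  L0: [23, 12]
  L1: h(23,12)=(23*31+12)%997=725 -> [725]
  root=725
After append 83 (leaves=[23, 12, 83]):
  L0: [23, 12, 83]
  L1: h(23,12)=(23*31+12)%997=725 h(83,83)=(83*31+83)%997=662 -> [725, 662]
  L2: h(725,662)=(725*31+662)%997=206 -> [206]
  root=206
After append 80 (leaves=[23, 12, 83, 80]):
  L0: [23, 12, 83, 80]
  L1: h(23,12)=(23*31+12)%997=725 h(83,80)=(83*31+80)%997=659 -> [725, 659]
  L2: h(725,659)=(725*31+659)%997=203 -> [203]
  root=203

Answer: 23 725 206 203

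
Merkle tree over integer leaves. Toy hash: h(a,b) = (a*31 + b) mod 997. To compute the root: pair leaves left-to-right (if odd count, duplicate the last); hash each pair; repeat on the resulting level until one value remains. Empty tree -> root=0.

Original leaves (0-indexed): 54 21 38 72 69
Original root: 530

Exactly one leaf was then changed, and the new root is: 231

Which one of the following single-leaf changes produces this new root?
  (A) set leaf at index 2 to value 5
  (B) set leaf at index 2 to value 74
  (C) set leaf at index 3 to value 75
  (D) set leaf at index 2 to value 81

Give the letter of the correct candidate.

Answer: B

Derivation:
Original leaves: [54, 21, 38, 72, 69]
Target new root: 231
Try each candidate change and compute the resulting root:
Candidate A: set leaf[2] = 5 -> leaves = [54, 21, 5, 72, 69]
  L0: [54, 21, 5, 72, 69]
  L1: h(54,21)=(54*31+21)%997=698 h(5,72)=(5*31+72)%997=227 h(69,69)=(69*31+69)%997=214 -> [698, 227, 214]
  L2: h(698,227)=(698*31+227)%997=928 h(214,214)=(214*31+214)%997=866 -> [928, 866]
  L3: h(928,866)=(928*31+866)%997=721 -> [721]
  root = 721 != target 231
Candidate B: set leaf[2] = 74 -> leaves = [54, 21, 74, 72, 69]
  L0: [54, 21, 74, 72, 69]
  L1: h(54,21)=(54*31+21)%997=698 h(74,72)=(74*31+72)%997=372 h(69,69)=(69*31+69)%997=214 -> [698, 372, 214]
  L2: h(698,372)=(698*31+372)%997=76 h(214,214)=(214*31+214)%997=866 -> [76, 866]
  L3: h(76,866)=(76*31+866)%997=231 -> [231]
  root = 231 == target 231  ** MATCH **
Candidate C: set leaf[3] = 75 -> leaves = [54, 21, 38, 75, 69]
  L0: [54, 21, 38, 75, 69]
  L1: h(54,21)=(54*31+21)%997=698 h(38,75)=(38*31+75)%997=256 h(69,69)=(69*31+69)%997=214 -> [698, 256, 214]
  L2: h(698,256)=(698*31+256)%997=957 h(214,214)=(214*31+214)%997=866 -> [957, 866]
  L3: h(957,866)=(957*31+866)%997=623 -> [623]
  root = 623 != target 231
Candidate D: set leaf[2] = 81 -> leaves = [54, 21, 81, 72, 69]
  L0: [54, 21, 81, 72, 69]
  L1: h(54,21)=(54*31+21)%997=698 h(81,72)=(81*31+72)%997=589 h(69,69)=(69*31+69)%997=214 -> [698, 589, 214]
  L2: h(698,589)=(698*31+589)%997=293 h(214,214)=(214*31+214)%997=866 -> [293, 866]
  L3: h(293,866)=(293*31+866)%997=976 -> [976]
  root = 976 != target 231
Candidate B produces the target root.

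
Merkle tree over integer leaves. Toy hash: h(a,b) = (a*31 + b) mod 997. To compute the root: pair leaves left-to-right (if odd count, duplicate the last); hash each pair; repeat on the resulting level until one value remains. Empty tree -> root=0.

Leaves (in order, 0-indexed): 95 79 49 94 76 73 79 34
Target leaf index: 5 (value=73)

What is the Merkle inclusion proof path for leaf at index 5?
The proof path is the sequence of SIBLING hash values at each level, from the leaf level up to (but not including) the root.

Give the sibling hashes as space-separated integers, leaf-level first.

L0 (leaves): [95, 79, 49, 94, 76, 73, 79, 34], target index=5
L1: h(95,79)=(95*31+79)%997=33 [pair 0] h(49,94)=(49*31+94)%997=616 [pair 1] h(76,73)=(76*31+73)%997=435 [pair 2] h(79,34)=(79*31+34)%997=489 [pair 3] -> [33, 616, 435, 489]
  Sibling for proof at L0: 76
L2: h(33,616)=(33*31+616)%997=642 [pair 0] h(435,489)=(435*31+489)%997=16 [pair 1] -> [642, 16]
  Sibling for proof at L1: 489
L3: h(642,16)=(642*31+16)%997=975 [pair 0] -> [975]
  Sibling for proof at L2: 642
Root: 975
Proof path (sibling hashes from leaf to root): [76, 489, 642]

Answer: 76 489 642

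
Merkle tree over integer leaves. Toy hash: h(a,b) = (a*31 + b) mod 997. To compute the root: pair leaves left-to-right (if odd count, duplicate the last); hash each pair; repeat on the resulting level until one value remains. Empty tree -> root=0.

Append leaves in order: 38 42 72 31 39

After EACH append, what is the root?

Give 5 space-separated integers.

Answer: 38 223 244 203 367

Derivation:
After append 38 (leaves=[38]):
  L0: [38]
  root=38
After append 42 (leaves=[38, 42]):
  L0: [38, 42]
  L1: h(38,42)=(38*31+42)%997=223 -> [223]
  root=223
After append 72 (leaves=[38, 42, 72]):
  L0: [38, 42, 72]
  L1: h(38,42)=(38*31+42)%997=223 h(72,72)=(72*31+72)%997=310 -> [223, 310]
  L2: h(223,310)=(223*31+310)%997=244 -> [244]
  root=244
After append 31 (leaves=[38, 42, 72, 31]):
  L0: [38, 42, 72, 31]
  L1: h(38,42)=(38*31+42)%997=223 h(72,31)=(72*31+31)%997=269 -> [223, 269]
  L2: h(223,269)=(223*31+269)%997=203 -> [203]
  root=203
After append 39 (leaves=[38, 42, 72, 31, 39]):
  L0: [38, 42, 72, 31, 39]
  L1: h(38,42)=(38*31+42)%997=223 h(72,31)=(72*31+31)%997=269 h(39,39)=(39*31+39)%997=251 -> [223, 269, 251]
  L2: h(223,269)=(223*31+269)%997=203 h(251,251)=(251*31+251)%997=56 -> [203, 56]
  L3: h(203,56)=(203*31+56)%997=367 -> [367]
  root=367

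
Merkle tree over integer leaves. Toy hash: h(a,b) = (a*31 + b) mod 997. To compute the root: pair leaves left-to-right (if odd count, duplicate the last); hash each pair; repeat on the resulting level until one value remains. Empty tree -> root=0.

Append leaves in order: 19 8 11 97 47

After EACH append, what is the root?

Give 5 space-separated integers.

Answer: 19 597 913 2 334

Derivation:
After append 19 (leaves=[19]):
  L0: [19]
  root=19
After append 8 (leaves=[19, 8]):
  L0: [19, 8]
  L1: h(19,8)=(19*31+8)%997=597 -> [597]
  root=597
After append 11 (leaves=[19, 8, 11]):
  L0: [19, 8, 11]
  L1: h(19,8)=(19*31+8)%997=597 h(11,11)=(11*31+11)%997=352 -> [597, 352]
  L2: h(597,352)=(597*31+352)%997=913 -> [913]
  root=913
After append 97 (leaves=[19, 8, 11, 97]):
  L0: [19, 8, 11, 97]
  L1: h(19,8)=(19*31+8)%997=597 h(11,97)=(11*31+97)%997=438 -> [597, 438]
  L2: h(597,438)=(597*31+438)%997=2 -> [2]
  root=2
After append 47 (leaves=[19, 8, 11, 97, 47]):
  L0: [19, 8, 11, 97, 47]
  L1: h(19,8)=(19*31+8)%997=597 h(11,97)=(11*31+97)%997=438 h(47,47)=(47*31+47)%997=507 -> [597, 438, 507]
  L2: h(597,438)=(597*31+438)%997=2 h(507,507)=(507*31+507)%997=272 -> [2, 272]
  L3: h(2,272)=(2*31+272)%997=334 -> [334]
  root=334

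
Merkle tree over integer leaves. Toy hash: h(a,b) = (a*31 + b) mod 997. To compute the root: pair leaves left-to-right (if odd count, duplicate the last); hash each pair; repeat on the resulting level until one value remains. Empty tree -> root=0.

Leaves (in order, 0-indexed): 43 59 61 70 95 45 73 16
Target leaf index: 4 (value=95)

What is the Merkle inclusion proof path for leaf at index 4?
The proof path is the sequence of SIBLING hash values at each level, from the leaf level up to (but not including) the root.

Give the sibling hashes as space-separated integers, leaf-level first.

L0 (leaves): [43, 59, 61, 70, 95, 45, 73, 16], target index=4
L1: h(43,59)=(43*31+59)%997=395 [pair 0] h(61,70)=(61*31+70)%997=964 [pair 1] h(95,45)=(95*31+45)%997=996 [pair 2] h(73,16)=(73*31+16)%997=285 [pair 3] -> [395, 964, 996, 285]
  Sibling for proof at L0: 45
L2: h(395,964)=(395*31+964)%997=248 [pair 0] h(996,285)=(996*31+285)%997=254 [pair 1] -> [248, 254]
  Sibling for proof at L1: 285
L3: h(248,254)=(248*31+254)%997=963 [pair 0] -> [963]
  Sibling for proof at L2: 248
Root: 963
Proof path (sibling hashes from leaf to root): [45, 285, 248]

Answer: 45 285 248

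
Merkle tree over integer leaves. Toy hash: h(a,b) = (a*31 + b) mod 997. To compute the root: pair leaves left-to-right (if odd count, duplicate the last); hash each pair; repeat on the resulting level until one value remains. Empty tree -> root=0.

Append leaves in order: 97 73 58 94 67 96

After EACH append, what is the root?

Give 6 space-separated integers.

After append 97 (leaves=[97]):
  L0: [97]
  root=97
After append 73 (leaves=[97, 73]):
  L0: [97, 73]
  L1: h(97,73)=(97*31+73)%997=89 -> [89]
  root=89
After append 58 (leaves=[97, 73, 58]):
  L0: [97, 73, 58]
  L1: h(97,73)=(97*31+73)%997=89 h(58,58)=(58*31+58)%997=859 -> [89, 859]
  L2: h(89,859)=(89*31+859)%997=627 -> [627]
  root=627
After append 94 (leaves=[97, 73, 58, 94]):
  L0: [97, 73, 58, 94]
  L1: h(97,73)=(97*31+73)%997=89 h(58,94)=(58*31+94)%997=895 -> [89, 895]
  L2: h(89,895)=(89*31+895)%997=663 -> [663]
  root=663
After append 67 (leaves=[97, 73, 58, 94, 67]):
  L0: [97, 73, 58, 94, 67]
  L1: h(97,73)=(97*31+73)%997=89 h(58,94)=(58*31+94)%997=895 h(67,67)=(67*31+67)%997=150 -> [89, 895, 150]
  L2: h(89,895)=(89*31+895)%997=663 h(150,150)=(150*31+150)%997=812 -> [663, 812]
  L3: h(663,812)=(663*31+812)%997=428 -> [428]
  root=428
After append 96 (leaves=[97, 73, 58, 94, 67, 96]):
  L0: [97, 73, 58, 94, 67, 96]
  L1: h(97,73)=(97*31+73)%997=89 h(58,94)=(58*31+94)%997=895 h(67,96)=(67*31+96)%997=179 -> [89, 895, 179]
  L2: h(89,895)=(89*31+895)%997=663 h(179,179)=(179*31+179)%997=743 -> [663, 743]
  L3: h(663,743)=(663*31+743)%997=359 -> [359]
  root=359

Answer: 97 89 627 663 428 359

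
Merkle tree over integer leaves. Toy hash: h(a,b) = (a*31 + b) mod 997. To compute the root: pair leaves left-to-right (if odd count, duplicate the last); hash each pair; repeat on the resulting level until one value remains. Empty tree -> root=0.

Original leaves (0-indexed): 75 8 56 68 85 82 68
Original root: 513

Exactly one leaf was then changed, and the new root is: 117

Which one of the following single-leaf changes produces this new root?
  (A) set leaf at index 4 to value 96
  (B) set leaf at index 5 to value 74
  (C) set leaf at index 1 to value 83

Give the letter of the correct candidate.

Original leaves: [75, 8, 56, 68, 85, 82, 68]
Target new root: 117
Try each candidate change and compute the resulting root:
Candidate A: set leaf[4] = 96 -> leaves = [75, 8, 56, 68, 96, 82, 68]
  L0: [75, 8, 56, 68, 96, 82, 68]
  L1: h(75,8)=(75*31+8)%997=339 h(56,68)=(56*31+68)%997=807 h(96,82)=(96*31+82)%997=67 h(68,68)=(68*31+68)%997=182 -> [339, 807, 67, 182]
  L2: h(339,807)=(339*31+807)%997=349 h(67,182)=(67*31+182)%997=265 -> [349, 265]
  L3: h(349,265)=(349*31+265)%997=117 -> [117]
  root = 117 == target 117  ** MATCH **
Candidate B: set leaf[5] = 74 -> leaves = [75, 8, 56, 68, 85, 74, 68]
  L0: [75, 8, 56, 68, 85, 74, 68]
  L1: h(75,8)=(75*31+8)%997=339 h(56,68)=(56*31+68)%997=807 h(85,74)=(85*31+74)%997=715 h(68,68)=(68*31+68)%997=182 -> [339, 807, 715, 182]
  L2: h(339,807)=(339*31+807)%997=349 h(715,182)=(715*31+182)%997=413 -> [349, 413]
  L3: h(349,413)=(349*31+413)%997=265 -> [265]
  root = 265 != target 117
Candidate C: set leaf[1] = 83 -> leaves = [75, 83, 56, 68, 85, 82, 68]
  L0: [75, 83, 56, 68, 85, 82, 68]
  L1: h(75,83)=(75*31+83)%997=414 h(56,68)=(56*31+68)%997=807 h(85,82)=(85*31+82)%997=723 h(68,68)=(68*31+68)%997=182 -> [414, 807, 723, 182]
  L2: h(414,807)=(414*31+807)%997=680 h(723,182)=(723*31+182)%997=661 -> [680, 661]
  L3: h(680,661)=(680*31+661)%997=804 -> [804]
  root = 804 != target 117
Candidate A produces the target root.

Answer: A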